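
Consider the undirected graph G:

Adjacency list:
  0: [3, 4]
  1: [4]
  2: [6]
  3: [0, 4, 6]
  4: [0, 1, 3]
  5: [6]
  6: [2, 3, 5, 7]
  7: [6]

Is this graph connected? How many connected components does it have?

Checking connectivity: the graph has 1 connected component(s).
All vertices are reachable from each other. The graph IS connected.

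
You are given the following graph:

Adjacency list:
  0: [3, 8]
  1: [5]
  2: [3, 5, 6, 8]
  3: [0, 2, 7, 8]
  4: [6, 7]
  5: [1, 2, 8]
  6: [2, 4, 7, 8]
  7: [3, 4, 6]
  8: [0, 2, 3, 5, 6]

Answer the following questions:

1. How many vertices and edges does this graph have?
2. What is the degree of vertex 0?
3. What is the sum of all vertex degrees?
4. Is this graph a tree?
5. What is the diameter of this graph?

Count: 9 vertices, 14 edges.
Vertex 0 has neighbors [3, 8], degree = 2.
Handshaking lemma: 2 * 14 = 28.
A tree on 9 vertices has 8 edges. This graph has 14 edges (6 extra). Not a tree.
Diameter (longest shortest path) = 4.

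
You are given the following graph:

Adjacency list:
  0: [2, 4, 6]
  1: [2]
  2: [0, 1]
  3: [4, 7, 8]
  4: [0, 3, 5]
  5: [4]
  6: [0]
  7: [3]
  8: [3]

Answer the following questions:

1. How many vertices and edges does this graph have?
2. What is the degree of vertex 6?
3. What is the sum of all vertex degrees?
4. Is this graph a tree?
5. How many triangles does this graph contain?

Count: 9 vertices, 8 edges.
Vertex 6 has neighbors [0], degree = 1.
Handshaking lemma: 2 * 8 = 16.
A graph is a tree iff it is connected and has exactly n-1 edges. This graph is connected (all 9 vertices in one component) and has 9-1 = 8 edges. It is a tree.
Number of triangles = 0.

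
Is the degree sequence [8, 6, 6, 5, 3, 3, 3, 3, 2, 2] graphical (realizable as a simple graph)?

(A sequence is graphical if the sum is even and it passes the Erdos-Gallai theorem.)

Sum of degrees = 41. Sum is odd, so the sequence is NOT graphical.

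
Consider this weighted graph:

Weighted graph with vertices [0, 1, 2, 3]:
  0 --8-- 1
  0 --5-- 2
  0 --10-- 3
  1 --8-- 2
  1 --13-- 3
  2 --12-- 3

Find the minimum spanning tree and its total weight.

Applying Kruskal's algorithm (sort edges by weight, add if no cycle):
  Add (0,2) w=5
  Add (0,1) w=8
  Skip (1,2) w=8 (creates cycle)
  Add (0,3) w=10
  Skip (2,3) w=12 (creates cycle)
  Skip (1,3) w=13 (creates cycle)
MST weight = 23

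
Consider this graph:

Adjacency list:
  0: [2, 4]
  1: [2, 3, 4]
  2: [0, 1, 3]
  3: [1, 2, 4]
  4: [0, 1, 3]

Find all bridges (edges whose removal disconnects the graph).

No bridges found. The graph is 2-edge-connected (no single edge removal disconnects it).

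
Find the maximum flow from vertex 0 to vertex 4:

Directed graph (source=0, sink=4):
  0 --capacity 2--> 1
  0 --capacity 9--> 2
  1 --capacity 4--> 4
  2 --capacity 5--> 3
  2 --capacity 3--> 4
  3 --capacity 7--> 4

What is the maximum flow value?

Computing max flow:
  Flow on (0->1): 2/2
  Flow on (0->2): 8/9
  Flow on (1->4): 2/4
  Flow on (2->3): 5/5
  Flow on (2->4): 3/3
  Flow on (3->4): 5/7
Maximum flow = 10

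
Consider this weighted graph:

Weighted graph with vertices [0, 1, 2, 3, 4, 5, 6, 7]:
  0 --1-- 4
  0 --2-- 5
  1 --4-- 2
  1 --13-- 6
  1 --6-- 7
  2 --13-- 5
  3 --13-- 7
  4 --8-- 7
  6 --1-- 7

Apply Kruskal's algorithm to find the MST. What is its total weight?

Applying Kruskal's algorithm (sort edges by weight, add if no cycle):
  Add (0,4) w=1
  Add (6,7) w=1
  Add (0,5) w=2
  Add (1,2) w=4
  Add (1,7) w=6
  Add (4,7) w=8
  Skip (1,6) w=13 (creates cycle)
  Skip (2,5) w=13 (creates cycle)
  Add (3,7) w=13
MST weight = 35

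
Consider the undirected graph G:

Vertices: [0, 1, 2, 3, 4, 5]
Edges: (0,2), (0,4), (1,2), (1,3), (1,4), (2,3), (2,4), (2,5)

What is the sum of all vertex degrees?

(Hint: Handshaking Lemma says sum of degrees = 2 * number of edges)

Count edges: 8 edges.
By Handshaking Lemma: sum of degrees = 2 * 8 = 16.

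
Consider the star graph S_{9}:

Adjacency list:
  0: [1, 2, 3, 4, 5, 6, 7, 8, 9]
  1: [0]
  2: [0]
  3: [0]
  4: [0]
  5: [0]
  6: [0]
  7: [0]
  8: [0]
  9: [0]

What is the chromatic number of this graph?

S_{9} has one hub adjacent to 9 leaves; leaves are pairwise non-adjacent.
Color the hub 0 and every leaf 1.
Chromatic number = 2.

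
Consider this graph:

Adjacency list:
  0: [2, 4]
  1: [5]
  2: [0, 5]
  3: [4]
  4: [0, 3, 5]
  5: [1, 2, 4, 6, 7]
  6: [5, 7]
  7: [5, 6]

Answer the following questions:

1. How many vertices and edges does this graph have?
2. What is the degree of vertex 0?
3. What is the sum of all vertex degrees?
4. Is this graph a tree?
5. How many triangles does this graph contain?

Count: 8 vertices, 9 edges.
Vertex 0 has neighbors [2, 4], degree = 2.
Handshaking lemma: 2 * 9 = 18.
A tree on 8 vertices has 7 edges. This graph has 9 edges (2 extra). Not a tree.
Number of triangles = 1.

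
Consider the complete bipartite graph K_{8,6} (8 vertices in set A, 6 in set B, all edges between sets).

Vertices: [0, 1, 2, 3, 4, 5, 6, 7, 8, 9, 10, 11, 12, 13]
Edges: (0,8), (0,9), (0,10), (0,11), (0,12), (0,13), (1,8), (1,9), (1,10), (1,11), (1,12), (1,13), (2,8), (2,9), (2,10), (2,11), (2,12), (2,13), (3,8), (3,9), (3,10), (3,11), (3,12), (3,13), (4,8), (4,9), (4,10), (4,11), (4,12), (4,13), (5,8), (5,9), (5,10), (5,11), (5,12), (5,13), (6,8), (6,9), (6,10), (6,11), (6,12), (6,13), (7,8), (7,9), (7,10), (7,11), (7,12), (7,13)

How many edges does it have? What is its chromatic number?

K_{8,6} has 8 * 6 = 48 edges.
Bipartite graphs have chromatic number 2 (color each partition differently).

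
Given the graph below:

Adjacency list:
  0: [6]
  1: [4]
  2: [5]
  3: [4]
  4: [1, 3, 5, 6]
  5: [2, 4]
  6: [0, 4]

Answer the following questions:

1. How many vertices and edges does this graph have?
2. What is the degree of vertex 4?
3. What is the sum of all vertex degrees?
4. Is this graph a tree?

Count: 7 vertices, 6 edges.
Vertex 4 has neighbors [1, 3, 5, 6], degree = 4.
Handshaking lemma: 2 * 6 = 12.
A graph is a tree iff it is connected and has exactly n-1 edges. This graph is connected (all 7 vertices in one component) and has 7-1 = 6 edges. It is a tree.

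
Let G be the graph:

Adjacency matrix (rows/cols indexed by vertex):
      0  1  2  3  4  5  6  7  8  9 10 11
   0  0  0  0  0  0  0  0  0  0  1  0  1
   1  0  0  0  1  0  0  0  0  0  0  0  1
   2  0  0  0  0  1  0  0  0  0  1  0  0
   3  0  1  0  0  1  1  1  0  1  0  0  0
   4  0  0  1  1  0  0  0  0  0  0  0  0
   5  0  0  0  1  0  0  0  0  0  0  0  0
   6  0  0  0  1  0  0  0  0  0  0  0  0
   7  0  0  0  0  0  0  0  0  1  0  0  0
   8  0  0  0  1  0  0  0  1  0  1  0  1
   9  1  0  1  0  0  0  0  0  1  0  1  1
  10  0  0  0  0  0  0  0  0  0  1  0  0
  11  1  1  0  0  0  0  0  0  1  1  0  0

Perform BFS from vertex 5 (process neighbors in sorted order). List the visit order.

BFS from vertex 5 (neighbors processed in ascending order):
Visit order: 5, 3, 1, 4, 6, 8, 11, 2, 7, 9, 0, 10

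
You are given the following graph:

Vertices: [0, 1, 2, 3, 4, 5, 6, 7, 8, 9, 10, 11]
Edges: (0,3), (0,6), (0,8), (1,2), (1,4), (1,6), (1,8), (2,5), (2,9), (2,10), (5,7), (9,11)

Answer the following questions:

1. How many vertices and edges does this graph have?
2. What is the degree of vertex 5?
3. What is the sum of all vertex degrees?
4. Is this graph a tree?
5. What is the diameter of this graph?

Count: 12 vertices, 12 edges.
Vertex 5 has neighbors [2, 7], degree = 2.
Handshaking lemma: 2 * 12 = 24.
A tree on 12 vertices has 11 edges. This graph has 12 edges (1 extra). Not a tree.
Diameter (longest shortest path) = 6.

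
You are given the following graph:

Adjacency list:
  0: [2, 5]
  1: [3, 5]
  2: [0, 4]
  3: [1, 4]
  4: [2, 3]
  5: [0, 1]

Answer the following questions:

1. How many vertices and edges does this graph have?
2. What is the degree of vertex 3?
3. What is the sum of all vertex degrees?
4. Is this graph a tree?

Count: 6 vertices, 6 edges.
Vertex 3 has neighbors [1, 4], degree = 2.
Handshaking lemma: 2 * 6 = 12.
A tree on 6 vertices has 5 edges. This graph has 6 edges (1 extra). Not a tree.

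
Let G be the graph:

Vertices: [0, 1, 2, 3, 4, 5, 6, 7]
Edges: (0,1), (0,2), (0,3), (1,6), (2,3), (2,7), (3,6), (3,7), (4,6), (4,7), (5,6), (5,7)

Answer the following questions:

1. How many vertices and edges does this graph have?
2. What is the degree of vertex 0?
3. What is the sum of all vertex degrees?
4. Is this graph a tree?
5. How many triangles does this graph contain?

Count: 8 vertices, 12 edges.
Vertex 0 has neighbors [1, 2, 3], degree = 3.
Handshaking lemma: 2 * 12 = 24.
A tree on 8 vertices has 7 edges. This graph has 12 edges (5 extra). Not a tree.
Number of triangles = 2.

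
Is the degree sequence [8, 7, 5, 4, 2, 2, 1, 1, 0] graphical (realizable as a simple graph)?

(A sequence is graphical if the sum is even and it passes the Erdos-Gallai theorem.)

Sum of degrees = 30. Sum is even but fails Erdos-Gallai. The sequence is NOT graphical.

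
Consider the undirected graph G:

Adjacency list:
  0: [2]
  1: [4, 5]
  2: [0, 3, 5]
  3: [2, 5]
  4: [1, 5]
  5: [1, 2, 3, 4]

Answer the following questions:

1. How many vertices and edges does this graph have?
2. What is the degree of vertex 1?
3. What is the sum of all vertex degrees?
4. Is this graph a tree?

Count: 6 vertices, 7 edges.
Vertex 1 has neighbors [4, 5], degree = 2.
Handshaking lemma: 2 * 7 = 14.
A tree on 6 vertices has 5 edges. This graph has 7 edges (2 extra). Not a tree.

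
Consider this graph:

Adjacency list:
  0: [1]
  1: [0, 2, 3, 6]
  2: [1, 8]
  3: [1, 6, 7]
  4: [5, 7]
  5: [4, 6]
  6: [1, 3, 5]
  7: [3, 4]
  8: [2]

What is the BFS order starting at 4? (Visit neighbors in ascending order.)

BFS from vertex 4 (neighbors processed in ascending order):
Visit order: 4, 5, 7, 6, 3, 1, 0, 2, 8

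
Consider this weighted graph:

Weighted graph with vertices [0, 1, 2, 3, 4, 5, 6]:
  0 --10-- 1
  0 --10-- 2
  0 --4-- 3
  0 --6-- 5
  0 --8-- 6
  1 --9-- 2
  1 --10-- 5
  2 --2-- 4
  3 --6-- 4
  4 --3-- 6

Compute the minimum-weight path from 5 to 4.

Using Dijkstra's algorithm from vertex 5:
Shortest path: 5 -> 0 -> 3 -> 4
Total weight: 6 + 4 + 6 = 16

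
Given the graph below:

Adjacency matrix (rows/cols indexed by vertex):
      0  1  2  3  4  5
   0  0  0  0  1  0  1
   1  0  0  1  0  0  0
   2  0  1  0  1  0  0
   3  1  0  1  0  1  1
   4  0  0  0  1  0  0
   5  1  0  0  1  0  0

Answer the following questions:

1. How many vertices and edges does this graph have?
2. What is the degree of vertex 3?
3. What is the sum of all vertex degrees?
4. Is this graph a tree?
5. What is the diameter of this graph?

Count: 6 vertices, 6 edges.
Vertex 3 has neighbors [0, 2, 4, 5], degree = 4.
Handshaking lemma: 2 * 6 = 12.
A tree on 6 vertices has 5 edges. This graph has 6 edges (1 extra). Not a tree.
Diameter (longest shortest path) = 3.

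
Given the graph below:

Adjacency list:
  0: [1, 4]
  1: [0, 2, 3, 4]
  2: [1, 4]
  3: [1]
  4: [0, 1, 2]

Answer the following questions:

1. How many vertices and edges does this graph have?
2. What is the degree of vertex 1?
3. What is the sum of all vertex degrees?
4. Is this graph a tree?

Count: 5 vertices, 6 edges.
Vertex 1 has neighbors [0, 2, 3, 4], degree = 4.
Handshaking lemma: 2 * 6 = 12.
A tree on 5 vertices has 4 edges. This graph has 6 edges (2 extra). Not a tree.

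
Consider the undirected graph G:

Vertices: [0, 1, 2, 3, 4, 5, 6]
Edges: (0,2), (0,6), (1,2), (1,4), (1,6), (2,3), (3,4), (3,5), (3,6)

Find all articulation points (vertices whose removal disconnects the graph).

An articulation point is a vertex whose removal disconnects the graph.
Articulation points: [3]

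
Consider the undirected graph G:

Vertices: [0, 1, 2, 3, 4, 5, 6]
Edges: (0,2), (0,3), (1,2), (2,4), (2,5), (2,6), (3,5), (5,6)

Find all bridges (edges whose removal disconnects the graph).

A bridge is an edge whose removal increases the number of connected components.
Bridges found: (1,2), (2,4)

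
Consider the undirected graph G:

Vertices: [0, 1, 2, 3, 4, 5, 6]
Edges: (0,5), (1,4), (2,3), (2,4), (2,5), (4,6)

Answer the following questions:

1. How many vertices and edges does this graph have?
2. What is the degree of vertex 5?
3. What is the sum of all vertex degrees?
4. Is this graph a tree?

Count: 7 vertices, 6 edges.
Vertex 5 has neighbors [0, 2], degree = 2.
Handshaking lemma: 2 * 6 = 12.
A graph is a tree iff it is connected and has exactly n-1 edges. This graph is connected (all 7 vertices in one component) and has 7-1 = 6 edges. It is a tree.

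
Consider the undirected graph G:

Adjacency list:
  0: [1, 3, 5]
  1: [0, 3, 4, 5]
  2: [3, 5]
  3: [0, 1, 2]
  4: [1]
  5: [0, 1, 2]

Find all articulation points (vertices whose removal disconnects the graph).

An articulation point is a vertex whose removal disconnects the graph.
Articulation points: [1]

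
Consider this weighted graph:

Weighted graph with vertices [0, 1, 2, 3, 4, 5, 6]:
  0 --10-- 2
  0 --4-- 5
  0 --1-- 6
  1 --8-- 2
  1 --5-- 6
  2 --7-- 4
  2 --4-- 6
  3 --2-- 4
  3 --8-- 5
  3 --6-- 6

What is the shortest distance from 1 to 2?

Using Dijkstra's algorithm from vertex 1:
Shortest path: 1 -> 2
Total weight: 8 = 8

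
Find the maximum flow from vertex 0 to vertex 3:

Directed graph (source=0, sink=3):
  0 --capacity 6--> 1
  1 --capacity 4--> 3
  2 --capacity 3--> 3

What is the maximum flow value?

Computing max flow:
  Flow on (0->1): 4/6
  Flow on (1->3): 4/4
Maximum flow = 4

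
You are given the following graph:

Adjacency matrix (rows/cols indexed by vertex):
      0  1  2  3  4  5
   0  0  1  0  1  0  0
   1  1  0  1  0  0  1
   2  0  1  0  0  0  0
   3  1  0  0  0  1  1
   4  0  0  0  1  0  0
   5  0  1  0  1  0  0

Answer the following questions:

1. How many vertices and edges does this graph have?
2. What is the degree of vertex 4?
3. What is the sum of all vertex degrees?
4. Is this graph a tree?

Count: 6 vertices, 6 edges.
Vertex 4 has neighbors [3], degree = 1.
Handshaking lemma: 2 * 6 = 12.
A tree on 6 vertices has 5 edges. This graph has 6 edges (1 extra). Not a tree.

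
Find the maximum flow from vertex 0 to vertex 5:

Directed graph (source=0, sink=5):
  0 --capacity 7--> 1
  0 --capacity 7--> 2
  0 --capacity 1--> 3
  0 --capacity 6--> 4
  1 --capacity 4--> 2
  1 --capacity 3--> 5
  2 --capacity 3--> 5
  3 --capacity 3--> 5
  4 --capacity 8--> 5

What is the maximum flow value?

Computing max flow:
  Flow on (0->1): 3/7
  Flow on (0->2): 3/7
  Flow on (0->3): 1/1
  Flow on (0->4): 6/6
  Flow on (1->5): 3/3
  Flow on (2->5): 3/3
  Flow on (3->5): 1/3
  Flow on (4->5): 6/8
Maximum flow = 13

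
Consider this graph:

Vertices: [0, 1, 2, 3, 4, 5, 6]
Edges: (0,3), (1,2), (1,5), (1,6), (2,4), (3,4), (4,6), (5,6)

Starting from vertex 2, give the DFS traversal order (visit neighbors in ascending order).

DFS from vertex 2 (neighbors processed in ascending order):
Visit order: 2, 1, 5, 6, 4, 3, 0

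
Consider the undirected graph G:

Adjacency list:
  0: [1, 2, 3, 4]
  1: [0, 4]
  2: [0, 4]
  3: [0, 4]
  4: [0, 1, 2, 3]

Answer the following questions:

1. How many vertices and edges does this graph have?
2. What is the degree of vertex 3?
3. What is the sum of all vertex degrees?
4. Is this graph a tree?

Count: 5 vertices, 7 edges.
Vertex 3 has neighbors [0, 4], degree = 2.
Handshaking lemma: 2 * 7 = 14.
A tree on 5 vertices has 4 edges. This graph has 7 edges (3 extra). Not a tree.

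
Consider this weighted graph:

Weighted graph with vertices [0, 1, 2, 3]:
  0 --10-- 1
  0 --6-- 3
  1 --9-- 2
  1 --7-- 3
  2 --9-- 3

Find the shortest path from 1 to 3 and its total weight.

Using Dijkstra's algorithm from vertex 1:
Shortest path: 1 -> 3
Total weight: 7 = 7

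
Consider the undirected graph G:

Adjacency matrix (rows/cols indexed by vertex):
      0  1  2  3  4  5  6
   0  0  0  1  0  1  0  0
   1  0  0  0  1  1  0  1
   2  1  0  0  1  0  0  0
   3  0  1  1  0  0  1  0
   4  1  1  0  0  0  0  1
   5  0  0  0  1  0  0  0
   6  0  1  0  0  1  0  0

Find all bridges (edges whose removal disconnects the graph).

A bridge is an edge whose removal increases the number of connected components.
Bridges found: (3,5)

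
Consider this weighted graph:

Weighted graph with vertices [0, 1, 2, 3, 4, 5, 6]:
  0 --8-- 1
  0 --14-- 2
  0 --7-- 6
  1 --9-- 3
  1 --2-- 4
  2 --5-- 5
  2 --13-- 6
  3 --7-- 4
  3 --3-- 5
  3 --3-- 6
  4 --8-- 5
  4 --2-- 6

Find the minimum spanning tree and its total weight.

Applying Kruskal's algorithm (sort edges by weight, add if no cycle):
  Add (1,4) w=2
  Add (4,6) w=2
  Add (3,6) w=3
  Add (3,5) w=3
  Add (2,5) w=5
  Add (0,6) w=7
  Skip (3,4) w=7 (creates cycle)
  Skip (0,1) w=8 (creates cycle)
  Skip (4,5) w=8 (creates cycle)
  Skip (1,3) w=9 (creates cycle)
  Skip (2,6) w=13 (creates cycle)
  Skip (0,2) w=14 (creates cycle)
MST weight = 22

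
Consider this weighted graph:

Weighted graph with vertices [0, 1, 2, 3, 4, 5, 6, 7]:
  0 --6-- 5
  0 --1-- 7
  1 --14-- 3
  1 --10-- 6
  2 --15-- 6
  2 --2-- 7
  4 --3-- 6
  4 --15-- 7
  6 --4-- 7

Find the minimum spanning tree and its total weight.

Applying Kruskal's algorithm (sort edges by weight, add if no cycle):
  Add (0,7) w=1
  Add (2,7) w=2
  Add (4,6) w=3
  Add (6,7) w=4
  Add (0,5) w=6
  Add (1,6) w=10
  Add (1,3) w=14
  Skip (2,6) w=15 (creates cycle)
  Skip (4,7) w=15 (creates cycle)
MST weight = 40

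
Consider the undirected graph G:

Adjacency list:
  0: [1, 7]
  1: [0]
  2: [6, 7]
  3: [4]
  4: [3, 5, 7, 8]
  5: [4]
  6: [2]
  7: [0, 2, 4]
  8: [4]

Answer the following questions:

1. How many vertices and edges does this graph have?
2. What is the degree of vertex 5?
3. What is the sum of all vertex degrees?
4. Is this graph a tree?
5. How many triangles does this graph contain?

Count: 9 vertices, 8 edges.
Vertex 5 has neighbors [4], degree = 1.
Handshaking lemma: 2 * 8 = 16.
A graph is a tree iff it is connected and has exactly n-1 edges. This graph is connected (all 9 vertices in one component) and has 9-1 = 8 edges. It is a tree.
Number of triangles = 0.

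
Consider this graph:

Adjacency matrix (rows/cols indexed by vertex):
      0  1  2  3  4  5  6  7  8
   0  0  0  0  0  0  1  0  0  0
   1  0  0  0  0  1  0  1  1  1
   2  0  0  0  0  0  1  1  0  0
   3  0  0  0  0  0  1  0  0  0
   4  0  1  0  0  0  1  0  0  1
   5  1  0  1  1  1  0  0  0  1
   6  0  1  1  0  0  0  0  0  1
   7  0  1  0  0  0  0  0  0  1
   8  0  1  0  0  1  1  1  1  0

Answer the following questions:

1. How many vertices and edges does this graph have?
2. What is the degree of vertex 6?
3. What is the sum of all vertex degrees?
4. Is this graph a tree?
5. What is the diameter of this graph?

Count: 9 vertices, 13 edges.
Vertex 6 has neighbors [1, 2, 8], degree = 3.
Handshaking lemma: 2 * 13 = 26.
A tree on 9 vertices has 8 edges. This graph has 13 edges (5 extra). Not a tree.
Diameter (longest shortest path) = 3.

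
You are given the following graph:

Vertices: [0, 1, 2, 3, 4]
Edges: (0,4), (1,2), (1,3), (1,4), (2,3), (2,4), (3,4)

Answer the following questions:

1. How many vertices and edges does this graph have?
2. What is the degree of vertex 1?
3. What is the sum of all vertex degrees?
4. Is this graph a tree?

Count: 5 vertices, 7 edges.
Vertex 1 has neighbors [2, 3, 4], degree = 3.
Handshaking lemma: 2 * 7 = 14.
A tree on 5 vertices has 4 edges. This graph has 7 edges (3 extra). Not a tree.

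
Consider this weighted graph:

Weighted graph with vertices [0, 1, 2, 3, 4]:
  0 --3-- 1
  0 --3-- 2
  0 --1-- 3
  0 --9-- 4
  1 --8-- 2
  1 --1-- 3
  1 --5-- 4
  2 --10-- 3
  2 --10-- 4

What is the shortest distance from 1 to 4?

Using Dijkstra's algorithm from vertex 1:
Shortest path: 1 -> 4
Total weight: 5 = 5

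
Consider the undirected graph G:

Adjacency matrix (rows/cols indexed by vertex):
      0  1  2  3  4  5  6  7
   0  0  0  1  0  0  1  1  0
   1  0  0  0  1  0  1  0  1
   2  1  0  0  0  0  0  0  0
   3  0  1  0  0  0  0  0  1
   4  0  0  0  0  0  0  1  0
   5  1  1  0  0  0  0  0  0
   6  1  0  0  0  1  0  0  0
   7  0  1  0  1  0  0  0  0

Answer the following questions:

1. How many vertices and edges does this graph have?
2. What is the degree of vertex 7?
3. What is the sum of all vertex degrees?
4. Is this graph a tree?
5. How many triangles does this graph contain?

Count: 8 vertices, 8 edges.
Vertex 7 has neighbors [1, 3], degree = 2.
Handshaking lemma: 2 * 8 = 16.
A tree on 8 vertices has 7 edges. This graph has 8 edges (1 extra). Not a tree.
Number of triangles = 1.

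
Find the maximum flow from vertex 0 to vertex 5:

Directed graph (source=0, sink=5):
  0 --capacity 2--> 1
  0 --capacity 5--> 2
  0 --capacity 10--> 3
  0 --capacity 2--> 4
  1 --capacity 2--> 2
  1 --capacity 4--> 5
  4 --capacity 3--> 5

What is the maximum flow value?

Computing max flow:
  Flow on (0->1): 2/2
  Flow on (0->4): 2/2
  Flow on (1->5): 2/4
  Flow on (4->5): 2/3
Maximum flow = 4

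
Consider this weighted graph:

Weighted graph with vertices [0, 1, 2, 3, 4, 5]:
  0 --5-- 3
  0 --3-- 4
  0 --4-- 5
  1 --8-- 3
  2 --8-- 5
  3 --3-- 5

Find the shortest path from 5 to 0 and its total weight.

Using Dijkstra's algorithm from vertex 5:
Shortest path: 5 -> 0
Total weight: 4 = 4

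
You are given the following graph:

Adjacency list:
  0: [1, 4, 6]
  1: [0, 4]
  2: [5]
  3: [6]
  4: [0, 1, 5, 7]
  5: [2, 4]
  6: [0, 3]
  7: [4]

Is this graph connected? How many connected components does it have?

Checking connectivity: the graph has 1 connected component(s).
All vertices are reachable from each other. The graph IS connected.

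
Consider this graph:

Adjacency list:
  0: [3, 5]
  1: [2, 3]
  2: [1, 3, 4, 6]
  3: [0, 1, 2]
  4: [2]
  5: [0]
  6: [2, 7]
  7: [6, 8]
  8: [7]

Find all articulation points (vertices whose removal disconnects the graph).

An articulation point is a vertex whose removal disconnects the graph.
Articulation points: [0, 2, 3, 6, 7]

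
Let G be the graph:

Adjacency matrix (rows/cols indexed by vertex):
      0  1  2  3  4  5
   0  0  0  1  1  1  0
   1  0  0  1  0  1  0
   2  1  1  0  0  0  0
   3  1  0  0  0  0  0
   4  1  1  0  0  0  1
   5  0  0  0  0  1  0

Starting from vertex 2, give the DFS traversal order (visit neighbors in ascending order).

DFS from vertex 2 (neighbors processed in ascending order):
Visit order: 2, 0, 3, 4, 1, 5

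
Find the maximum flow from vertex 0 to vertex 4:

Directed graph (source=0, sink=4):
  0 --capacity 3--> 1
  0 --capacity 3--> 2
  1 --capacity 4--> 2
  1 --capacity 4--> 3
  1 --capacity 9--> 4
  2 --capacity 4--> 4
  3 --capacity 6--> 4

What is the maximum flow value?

Computing max flow:
  Flow on (0->1): 3/3
  Flow on (0->2): 3/3
  Flow on (1->4): 3/9
  Flow on (2->4): 3/4
Maximum flow = 6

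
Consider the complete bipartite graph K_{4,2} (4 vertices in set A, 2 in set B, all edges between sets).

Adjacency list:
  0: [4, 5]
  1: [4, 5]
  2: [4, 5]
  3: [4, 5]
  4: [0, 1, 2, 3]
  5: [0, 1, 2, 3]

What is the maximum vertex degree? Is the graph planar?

Set-A vertices have degree 2; set-B vertices have degree 4. Maximum degree = max(4,2) = 4.
min(4,2) <= 2, so K_{4,2} avoids a K_{3,3} subdivision and is planar.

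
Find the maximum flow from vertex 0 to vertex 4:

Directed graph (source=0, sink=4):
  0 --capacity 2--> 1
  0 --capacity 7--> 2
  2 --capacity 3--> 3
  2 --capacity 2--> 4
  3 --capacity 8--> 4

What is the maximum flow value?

Computing max flow:
  Flow on (0->2): 5/7
  Flow on (2->3): 3/3
  Flow on (2->4): 2/2
  Flow on (3->4): 3/8
Maximum flow = 5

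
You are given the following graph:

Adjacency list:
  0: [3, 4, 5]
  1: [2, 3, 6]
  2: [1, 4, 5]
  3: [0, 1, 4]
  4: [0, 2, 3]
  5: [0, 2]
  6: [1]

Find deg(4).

Vertex 4 has neighbors [0, 2, 3], so deg(4) = 3.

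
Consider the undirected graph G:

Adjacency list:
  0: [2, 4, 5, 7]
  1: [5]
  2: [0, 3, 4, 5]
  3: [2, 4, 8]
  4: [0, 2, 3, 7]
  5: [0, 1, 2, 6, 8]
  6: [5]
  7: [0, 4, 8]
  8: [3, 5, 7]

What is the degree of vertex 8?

Vertex 8 has neighbors [3, 5, 7], so deg(8) = 3.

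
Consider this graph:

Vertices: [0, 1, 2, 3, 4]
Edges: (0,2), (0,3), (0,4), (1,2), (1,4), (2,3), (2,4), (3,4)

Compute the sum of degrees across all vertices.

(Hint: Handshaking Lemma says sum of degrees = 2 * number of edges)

Count edges: 8 edges.
By Handshaking Lemma: sum of degrees = 2 * 8 = 16.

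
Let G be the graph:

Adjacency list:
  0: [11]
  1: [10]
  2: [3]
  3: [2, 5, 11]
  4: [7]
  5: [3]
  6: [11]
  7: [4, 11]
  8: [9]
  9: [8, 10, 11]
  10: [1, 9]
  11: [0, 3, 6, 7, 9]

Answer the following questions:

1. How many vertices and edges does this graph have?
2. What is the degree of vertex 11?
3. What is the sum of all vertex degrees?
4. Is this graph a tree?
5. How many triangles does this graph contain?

Count: 12 vertices, 11 edges.
Vertex 11 has neighbors [0, 3, 6, 7, 9], degree = 5.
Handshaking lemma: 2 * 11 = 22.
A graph is a tree iff it is connected and has exactly n-1 edges. This graph is connected (all 12 vertices in one component) and has 12-1 = 11 edges. It is a tree.
Number of triangles = 0.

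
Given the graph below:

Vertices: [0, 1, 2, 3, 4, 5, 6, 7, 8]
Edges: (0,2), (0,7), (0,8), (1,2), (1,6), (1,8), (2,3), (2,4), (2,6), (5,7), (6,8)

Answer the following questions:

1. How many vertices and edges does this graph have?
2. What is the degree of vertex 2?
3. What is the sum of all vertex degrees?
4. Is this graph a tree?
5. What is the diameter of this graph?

Count: 9 vertices, 11 edges.
Vertex 2 has neighbors [0, 1, 3, 4, 6], degree = 5.
Handshaking lemma: 2 * 11 = 22.
A tree on 9 vertices has 8 edges. This graph has 11 edges (3 extra). Not a tree.
Diameter (longest shortest path) = 4.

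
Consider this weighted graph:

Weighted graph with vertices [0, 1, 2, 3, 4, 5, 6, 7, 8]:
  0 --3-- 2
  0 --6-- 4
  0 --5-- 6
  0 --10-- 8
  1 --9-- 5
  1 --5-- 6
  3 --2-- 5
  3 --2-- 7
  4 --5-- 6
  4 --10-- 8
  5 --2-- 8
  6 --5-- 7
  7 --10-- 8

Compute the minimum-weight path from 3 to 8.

Using Dijkstra's algorithm from vertex 3:
Shortest path: 3 -> 5 -> 8
Total weight: 2 + 2 = 4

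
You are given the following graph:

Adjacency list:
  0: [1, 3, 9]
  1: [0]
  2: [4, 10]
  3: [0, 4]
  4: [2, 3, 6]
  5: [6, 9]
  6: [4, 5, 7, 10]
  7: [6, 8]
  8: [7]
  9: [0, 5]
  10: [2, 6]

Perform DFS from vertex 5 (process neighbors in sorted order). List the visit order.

DFS from vertex 5 (neighbors processed in ascending order):
Visit order: 5, 6, 4, 2, 10, 3, 0, 1, 9, 7, 8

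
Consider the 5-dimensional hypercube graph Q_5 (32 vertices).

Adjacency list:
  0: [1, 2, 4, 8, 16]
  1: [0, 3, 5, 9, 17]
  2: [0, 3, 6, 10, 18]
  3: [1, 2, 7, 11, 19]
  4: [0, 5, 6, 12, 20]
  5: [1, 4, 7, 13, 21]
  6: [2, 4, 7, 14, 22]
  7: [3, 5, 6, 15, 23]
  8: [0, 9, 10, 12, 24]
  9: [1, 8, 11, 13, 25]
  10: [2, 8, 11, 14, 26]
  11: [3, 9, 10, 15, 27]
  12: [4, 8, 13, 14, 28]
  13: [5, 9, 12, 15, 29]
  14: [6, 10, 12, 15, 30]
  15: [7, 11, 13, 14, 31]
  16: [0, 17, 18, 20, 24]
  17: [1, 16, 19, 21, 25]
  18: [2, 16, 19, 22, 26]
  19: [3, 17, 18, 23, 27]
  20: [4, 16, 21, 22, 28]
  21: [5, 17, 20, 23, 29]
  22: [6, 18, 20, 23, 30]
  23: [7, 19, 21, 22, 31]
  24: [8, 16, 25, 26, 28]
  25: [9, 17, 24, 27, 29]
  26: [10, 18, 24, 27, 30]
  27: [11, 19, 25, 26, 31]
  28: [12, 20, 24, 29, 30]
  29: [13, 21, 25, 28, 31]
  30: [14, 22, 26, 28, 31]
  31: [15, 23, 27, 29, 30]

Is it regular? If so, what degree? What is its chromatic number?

In Q_5, every vertex has exactly 5 neighbors (flip one of 5 bits), so it is 5-regular.
Q_5 is bipartite (partition by bit-parity), so chromatic number = 2.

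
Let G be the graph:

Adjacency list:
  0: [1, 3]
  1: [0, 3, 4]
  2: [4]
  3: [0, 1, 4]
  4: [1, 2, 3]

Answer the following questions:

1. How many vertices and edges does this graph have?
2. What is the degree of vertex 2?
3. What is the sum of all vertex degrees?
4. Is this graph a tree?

Count: 5 vertices, 6 edges.
Vertex 2 has neighbors [4], degree = 1.
Handshaking lemma: 2 * 6 = 12.
A tree on 5 vertices has 4 edges. This graph has 6 edges (2 extra). Not a tree.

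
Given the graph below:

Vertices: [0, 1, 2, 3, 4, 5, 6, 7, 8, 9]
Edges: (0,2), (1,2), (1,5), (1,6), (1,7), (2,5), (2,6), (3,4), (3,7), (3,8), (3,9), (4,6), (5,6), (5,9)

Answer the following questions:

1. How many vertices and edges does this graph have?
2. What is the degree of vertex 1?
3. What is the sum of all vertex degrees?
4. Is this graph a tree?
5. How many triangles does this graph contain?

Count: 10 vertices, 14 edges.
Vertex 1 has neighbors [2, 5, 6, 7], degree = 4.
Handshaking lemma: 2 * 14 = 28.
A tree on 10 vertices has 9 edges. This graph has 14 edges (5 extra). Not a tree.
Number of triangles = 4.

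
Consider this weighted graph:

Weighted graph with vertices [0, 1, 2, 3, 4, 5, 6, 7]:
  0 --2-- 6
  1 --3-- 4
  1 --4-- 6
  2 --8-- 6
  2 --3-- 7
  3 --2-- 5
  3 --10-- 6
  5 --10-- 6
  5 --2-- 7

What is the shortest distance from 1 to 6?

Using Dijkstra's algorithm from vertex 1:
Shortest path: 1 -> 6
Total weight: 4 = 4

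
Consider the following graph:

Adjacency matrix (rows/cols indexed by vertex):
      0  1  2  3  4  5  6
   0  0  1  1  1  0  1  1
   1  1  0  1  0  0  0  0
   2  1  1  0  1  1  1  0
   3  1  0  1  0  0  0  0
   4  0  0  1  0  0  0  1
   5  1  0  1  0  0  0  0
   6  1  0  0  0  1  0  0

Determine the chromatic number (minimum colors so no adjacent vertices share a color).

The graph has a maximum clique of size 3 (lower bound on chromatic number).
A valid 3-coloring: {0: 0, 1: 2, 2: 1, 3: 2, 4: 0, 5: 2, 6: 1}.
Chromatic number = 3.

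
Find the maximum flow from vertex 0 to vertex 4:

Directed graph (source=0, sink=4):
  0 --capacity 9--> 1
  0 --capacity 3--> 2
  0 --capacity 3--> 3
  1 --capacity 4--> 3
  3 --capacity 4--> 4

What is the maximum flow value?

Computing max flow:
  Flow on (0->1): 4/9
  Flow on (1->3): 4/4
  Flow on (3->4): 4/4
Maximum flow = 4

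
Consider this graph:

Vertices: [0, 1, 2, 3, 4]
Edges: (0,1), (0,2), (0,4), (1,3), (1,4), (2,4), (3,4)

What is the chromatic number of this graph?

The graph has a maximum clique of size 3 (lower bound on chromatic number).
A valid 3-coloring: {0: 1, 1: 2, 2: 2, 3: 1, 4: 0}.
Chromatic number = 3.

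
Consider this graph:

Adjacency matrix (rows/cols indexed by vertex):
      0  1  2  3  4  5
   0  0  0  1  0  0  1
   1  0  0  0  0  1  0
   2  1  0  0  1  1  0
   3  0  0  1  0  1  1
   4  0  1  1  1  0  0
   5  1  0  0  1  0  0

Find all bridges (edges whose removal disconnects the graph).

A bridge is an edge whose removal increases the number of connected components.
Bridges found: (1,4)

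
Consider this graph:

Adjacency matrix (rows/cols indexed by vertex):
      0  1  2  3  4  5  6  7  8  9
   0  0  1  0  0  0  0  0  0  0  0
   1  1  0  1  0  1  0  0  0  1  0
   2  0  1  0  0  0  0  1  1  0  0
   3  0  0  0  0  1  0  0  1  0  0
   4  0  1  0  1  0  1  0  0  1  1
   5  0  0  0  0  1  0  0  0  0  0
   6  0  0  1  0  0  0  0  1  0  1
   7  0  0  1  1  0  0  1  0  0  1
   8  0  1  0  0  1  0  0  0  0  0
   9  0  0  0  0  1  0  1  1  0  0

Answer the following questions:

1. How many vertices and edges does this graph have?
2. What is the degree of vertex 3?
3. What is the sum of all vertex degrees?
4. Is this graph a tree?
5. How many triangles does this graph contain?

Count: 10 vertices, 14 edges.
Vertex 3 has neighbors [4, 7], degree = 2.
Handshaking lemma: 2 * 14 = 28.
A tree on 10 vertices has 9 edges. This graph has 14 edges (5 extra). Not a tree.
Number of triangles = 3.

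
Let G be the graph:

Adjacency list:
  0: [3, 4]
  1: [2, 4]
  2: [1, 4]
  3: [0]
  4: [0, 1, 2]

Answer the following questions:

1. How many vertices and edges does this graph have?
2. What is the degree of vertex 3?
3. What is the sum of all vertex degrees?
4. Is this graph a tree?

Count: 5 vertices, 5 edges.
Vertex 3 has neighbors [0], degree = 1.
Handshaking lemma: 2 * 5 = 10.
A tree on 5 vertices has 4 edges. This graph has 5 edges (1 extra). Not a tree.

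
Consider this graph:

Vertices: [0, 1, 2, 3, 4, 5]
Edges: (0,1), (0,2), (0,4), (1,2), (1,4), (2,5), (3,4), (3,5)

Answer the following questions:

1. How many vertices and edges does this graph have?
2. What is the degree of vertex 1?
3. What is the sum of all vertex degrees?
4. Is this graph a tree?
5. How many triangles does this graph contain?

Count: 6 vertices, 8 edges.
Vertex 1 has neighbors [0, 2, 4], degree = 3.
Handshaking lemma: 2 * 8 = 16.
A tree on 6 vertices has 5 edges. This graph has 8 edges (3 extra). Not a tree.
Number of triangles = 2.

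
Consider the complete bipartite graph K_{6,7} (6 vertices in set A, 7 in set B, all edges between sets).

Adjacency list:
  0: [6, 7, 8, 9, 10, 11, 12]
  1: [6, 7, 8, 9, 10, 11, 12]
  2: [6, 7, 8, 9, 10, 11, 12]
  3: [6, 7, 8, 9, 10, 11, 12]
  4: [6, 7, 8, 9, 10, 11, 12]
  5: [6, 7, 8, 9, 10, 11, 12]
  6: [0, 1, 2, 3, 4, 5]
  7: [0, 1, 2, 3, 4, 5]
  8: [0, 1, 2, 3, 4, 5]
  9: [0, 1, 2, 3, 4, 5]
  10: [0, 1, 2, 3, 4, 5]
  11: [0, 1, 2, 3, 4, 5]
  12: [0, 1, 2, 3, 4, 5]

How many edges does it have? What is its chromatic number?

K_{6,7} has 6 * 7 = 42 edges.
Bipartite graphs have chromatic number 2 (color each partition differently).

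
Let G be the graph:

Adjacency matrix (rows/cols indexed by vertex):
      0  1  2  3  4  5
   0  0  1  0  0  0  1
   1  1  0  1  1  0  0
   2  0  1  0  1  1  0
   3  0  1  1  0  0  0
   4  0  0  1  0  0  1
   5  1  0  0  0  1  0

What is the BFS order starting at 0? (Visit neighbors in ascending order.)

BFS from vertex 0 (neighbors processed in ascending order):
Visit order: 0, 1, 5, 2, 3, 4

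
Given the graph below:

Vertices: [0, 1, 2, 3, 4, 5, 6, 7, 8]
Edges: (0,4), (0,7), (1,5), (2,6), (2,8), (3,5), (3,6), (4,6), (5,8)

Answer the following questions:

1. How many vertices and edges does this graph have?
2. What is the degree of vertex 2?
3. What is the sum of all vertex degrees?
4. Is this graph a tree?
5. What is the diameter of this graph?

Count: 9 vertices, 9 edges.
Vertex 2 has neighbors [6, 8], degree = 2.
Handshaking lemma: 2 * 9 = 18.
A tree on 9 vertices has 8 edges. This graph has 9 edges (1 extra). Not a tree.
Diameter (longest shortest path) = 6.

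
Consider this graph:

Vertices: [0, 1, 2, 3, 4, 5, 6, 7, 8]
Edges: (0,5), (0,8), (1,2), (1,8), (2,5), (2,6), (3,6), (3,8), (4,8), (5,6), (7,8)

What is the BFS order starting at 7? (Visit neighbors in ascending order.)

BFS from vertex 7 (neighbors processed in ascending order):
Visit order: 7, 8, 0, 1, 3, 4, 5, 2, 6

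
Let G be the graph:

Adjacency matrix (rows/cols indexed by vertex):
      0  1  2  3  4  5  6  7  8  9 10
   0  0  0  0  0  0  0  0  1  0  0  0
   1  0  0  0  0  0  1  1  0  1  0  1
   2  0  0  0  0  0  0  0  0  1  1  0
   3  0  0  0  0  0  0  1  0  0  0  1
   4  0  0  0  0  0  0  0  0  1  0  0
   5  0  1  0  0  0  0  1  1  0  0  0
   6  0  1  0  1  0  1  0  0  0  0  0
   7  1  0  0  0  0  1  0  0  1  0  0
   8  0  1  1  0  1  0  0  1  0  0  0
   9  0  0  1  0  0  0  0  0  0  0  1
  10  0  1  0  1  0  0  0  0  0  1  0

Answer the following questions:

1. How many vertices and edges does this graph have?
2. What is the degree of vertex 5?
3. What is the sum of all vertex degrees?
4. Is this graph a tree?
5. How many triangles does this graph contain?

Count: 11 vertices, 14 edges.
Vertex 5 has neighbors [1, 6, 7], degree = 3.
Handshaking lemma: 2 * 14 = 28.
A tree on 11 vertices has 10 edges. This graph has 14 edges (4 extra). Not a tree.
Number of triangles = 1.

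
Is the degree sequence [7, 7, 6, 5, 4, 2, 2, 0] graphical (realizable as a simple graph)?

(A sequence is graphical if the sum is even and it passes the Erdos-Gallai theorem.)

Sum of degrees = 33. Sum is odd, so the sequence is NOT graphical.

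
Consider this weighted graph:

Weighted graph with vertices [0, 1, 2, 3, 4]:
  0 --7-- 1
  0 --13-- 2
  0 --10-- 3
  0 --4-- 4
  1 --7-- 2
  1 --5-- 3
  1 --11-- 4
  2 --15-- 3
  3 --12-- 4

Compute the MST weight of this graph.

Applying Kruskal's algorithm (sort edges by weight, add if no cycle):
  Add (0,4) w=4
  Add (1,3) w=5
  Add (0,1) w=7
  Add (1,2) w=7
  Skip (0,3) w=10 (creates cycle)
  Skip (1,4) w=11 (creates cycle)
  Skip (3,4) w=12 (creates cycle)
  Skip (0,2) w=13 (creates cycle)
  Skip (2,3) w=15 (creates cycle)
MST weight = 23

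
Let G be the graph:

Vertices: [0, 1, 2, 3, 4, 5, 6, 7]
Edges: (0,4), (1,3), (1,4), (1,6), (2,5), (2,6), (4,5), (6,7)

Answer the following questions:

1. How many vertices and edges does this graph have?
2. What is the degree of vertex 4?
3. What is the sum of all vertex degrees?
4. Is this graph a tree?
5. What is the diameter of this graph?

Count: 8 vertices, 8 edges.
Vertex 4 has neighbors [0, 1, 5], degree = 3.
Handshaking lemma: 2 * 8 = 16.
A tree on 8 vertices has 7 edges. This graph has 8 edges (1 extra). Not a tree.
Diameter (longest shortest path) = 4.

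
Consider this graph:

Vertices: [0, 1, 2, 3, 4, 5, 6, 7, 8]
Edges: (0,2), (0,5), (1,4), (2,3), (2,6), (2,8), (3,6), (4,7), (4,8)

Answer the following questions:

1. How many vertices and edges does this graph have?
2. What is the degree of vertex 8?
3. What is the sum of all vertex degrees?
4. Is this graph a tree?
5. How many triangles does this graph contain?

Count: 9 vertices, 9 edges.
Vertex 8 has neighbors [2, 4], degree = 2.
Handshaking lemma: 2 * 9 = 18.
A tree on 9 vertices has 8 edges. This graph has 9 edges (1 extra). Not a tree.
Number of triangles = 1.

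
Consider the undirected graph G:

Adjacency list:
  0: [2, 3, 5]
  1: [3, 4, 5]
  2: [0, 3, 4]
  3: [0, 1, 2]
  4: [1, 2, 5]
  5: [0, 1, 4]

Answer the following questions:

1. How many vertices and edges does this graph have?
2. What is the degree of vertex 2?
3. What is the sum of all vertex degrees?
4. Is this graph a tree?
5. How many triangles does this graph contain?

Count: 6 vertices, 9 edges.
Vertex 2 has neighbors [0, 3, 4], degree = 3.
Handshaking lemma: 2 * 9 = 18.
A tree on 6 vertices has 5 edges. This graph has 9 edges (4 extra). Not a tree.
Number of triangles = 2.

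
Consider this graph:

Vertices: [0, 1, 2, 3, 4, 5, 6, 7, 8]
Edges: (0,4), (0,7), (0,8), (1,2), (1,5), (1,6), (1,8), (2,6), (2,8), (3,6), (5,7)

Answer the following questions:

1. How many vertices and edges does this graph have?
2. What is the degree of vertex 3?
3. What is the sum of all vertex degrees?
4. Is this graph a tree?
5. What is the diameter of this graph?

Count: 9 vertices, 11 edges.
Vertex 3 has neighbors [6], degree = 1.
Handshaking lemma: 2 * 11 = 22.
A tree on 9 vertices has 8 edges. This graph has 11 edges (3 extra). Not a tree.
Diameter (longest shortest path) = 5.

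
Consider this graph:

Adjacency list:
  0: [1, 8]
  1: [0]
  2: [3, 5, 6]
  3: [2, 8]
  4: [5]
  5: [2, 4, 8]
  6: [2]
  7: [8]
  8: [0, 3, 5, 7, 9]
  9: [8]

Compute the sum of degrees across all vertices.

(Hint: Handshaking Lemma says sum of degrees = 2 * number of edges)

Count edges: 10 edges.
By Handshaking Lemma: sum of degrees = 2 * 10 = 20.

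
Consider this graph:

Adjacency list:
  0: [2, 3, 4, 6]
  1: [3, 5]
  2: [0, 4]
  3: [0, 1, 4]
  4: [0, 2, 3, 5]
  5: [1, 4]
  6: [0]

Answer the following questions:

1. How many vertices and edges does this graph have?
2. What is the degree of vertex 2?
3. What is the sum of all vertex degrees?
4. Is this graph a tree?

Count: 7 vertices, 9 edges.
Vertex 2 has neighbors [0, 4], degree = 2.
Handshaking lemma: 2 * 9 = 18.
A tree on 7 vertices has 6 edges. This graph has 9 edges (3 extra). Not a tree.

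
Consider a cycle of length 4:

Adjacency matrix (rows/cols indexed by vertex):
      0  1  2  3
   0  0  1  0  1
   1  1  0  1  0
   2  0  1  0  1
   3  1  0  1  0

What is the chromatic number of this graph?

This is an even cycle (C_4). Even cycles are bipartite.
Chromatic number = 2.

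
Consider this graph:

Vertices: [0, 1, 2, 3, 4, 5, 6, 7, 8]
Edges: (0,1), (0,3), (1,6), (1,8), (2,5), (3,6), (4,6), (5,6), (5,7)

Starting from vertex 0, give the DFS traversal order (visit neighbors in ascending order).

DFS from vertex 0 (neighbors processed in ascending order):
Visit order: 0, 1, 6, 3, 4, 5, 2, 7, 8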